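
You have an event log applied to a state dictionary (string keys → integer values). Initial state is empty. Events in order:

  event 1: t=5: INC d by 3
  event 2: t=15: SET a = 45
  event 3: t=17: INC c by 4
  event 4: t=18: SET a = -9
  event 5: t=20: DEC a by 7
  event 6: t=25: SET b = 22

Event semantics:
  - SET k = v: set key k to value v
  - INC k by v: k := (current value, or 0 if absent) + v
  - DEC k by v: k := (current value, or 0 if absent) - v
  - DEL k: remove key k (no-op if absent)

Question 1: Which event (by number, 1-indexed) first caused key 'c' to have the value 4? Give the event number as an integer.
Answer: 3

Derivation:
Looking for first event where c becomes 4:
  event 3: c (absent) -> 4  <-- first match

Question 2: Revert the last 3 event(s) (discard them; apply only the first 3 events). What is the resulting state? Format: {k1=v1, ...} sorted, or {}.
Answer: {a=45, c=4, d=3}

Derivation:
Keep first 3 events (discard last 3):
  after event 1 (t=5: INC d by 3): {d=3}
  after event 2 (t=15: SET a = 45): {a=45, d=3}
  after event 3 (t=17: INC c by 4): {a=45, c=4, d=3}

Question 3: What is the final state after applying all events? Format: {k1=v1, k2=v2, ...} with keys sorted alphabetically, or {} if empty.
  after event 1 (t=5: INC d by 3): {d=3}
  after event 2 (t=15: SET a = 45): {a=45, d=3}
  after event 3 (t=17: INC c by 4): {a=45, c=4, d=3}
  after event 4 (t=18: SET a = -9): {a=-9, c=4, d=3}
  after event 5 (t=20: DEC a by 7): {a=-16, c=4, d=3}
  after event 6 (t=25: SET b = 22): {a=-16, b=22, c=4, d=3}

Answer: {a=-16, b=22, c=4, d=3}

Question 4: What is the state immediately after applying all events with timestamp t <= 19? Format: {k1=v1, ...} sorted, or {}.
Apply events with t <= 19 (4 events):
  after event 1 (t=5: INC d by 3): {d=3}
  after event 2 (t=15: SET a = 45): {a=45, d=3}
  after event 3 (t=17: INC c by 4): {a=45, c=4, d=3}
  after event 4 (t=18: SET a = -9): {a=-9, c=4, d=3}

Answer: {a=-9, c=4, d=3}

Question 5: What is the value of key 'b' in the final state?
Answer: 22

Derivation:
Track key 'b' through all 6 events:
  event 1 (t=5: INC d by 3): b unchanged
  event 2 (t=15: SET a = 45): b unchanged
  event 3 (t=17: INC c by 4): b unchanged
  event 4 (t=18: SET a = -9): b unchanged
  event 5 (t=20: DEC a by 7): b unchanged
  event 6 (t=25: SET b = 22): b (absent) -> 22
Final: b = 22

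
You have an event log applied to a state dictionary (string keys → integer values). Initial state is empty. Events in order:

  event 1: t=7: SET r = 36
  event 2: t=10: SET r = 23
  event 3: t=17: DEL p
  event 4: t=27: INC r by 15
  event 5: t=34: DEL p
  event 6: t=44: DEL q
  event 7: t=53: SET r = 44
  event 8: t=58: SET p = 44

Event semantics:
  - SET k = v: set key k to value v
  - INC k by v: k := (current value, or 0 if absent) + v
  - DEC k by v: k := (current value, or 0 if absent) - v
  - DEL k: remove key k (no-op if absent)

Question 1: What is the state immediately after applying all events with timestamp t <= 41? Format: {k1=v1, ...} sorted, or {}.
Answer: {r=38}

Derivation:
Apply events with t <= 41 (5 events):
  after event 1 (t=7: SET r = 36): {r=36}
  after event 2 (t=10: SET r = 23): {r=23}
  after event 3 (t=17: DEL p): {r=23}
  after event 4 (t=27: INC r by 15): {r=38}
  after event 5 (t=34: DEL p): {r=38}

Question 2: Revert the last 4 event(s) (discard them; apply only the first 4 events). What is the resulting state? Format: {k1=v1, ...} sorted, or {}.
Keep first 4 events (discard last 4):
  after event 1 (t=7: SET r = 36): {r=36}
  after event 2 (t=10: SET r = 23): {r=23}
  after event 3 (t=17: DEL p): {r=23}
  after event 4 (t=27: INC r by 15): {r=38}

Answer: {r=38}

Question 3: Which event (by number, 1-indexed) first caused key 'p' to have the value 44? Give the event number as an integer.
Answer: 8

Derivation:
Looking for first event where p becomes 44:
  event 8: p (absent) -> 44  <-- first match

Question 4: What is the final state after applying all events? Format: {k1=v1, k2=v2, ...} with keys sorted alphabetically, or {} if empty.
  after event 1 (t=7: SET r = 36): {r=36}
  after event 2 (t=10: SET r = 23): {r=23}
  after event 3 (t=17: DEL p): {r=23}
  after event 4 (t=27: INC r by 15): {r=38}
  after event 5 (t=34: DEL p): {r=38}
  after event 6 (t=44: DEL q): {r=38}
  after event 7 (t=53: SET r = 44): {r=44}
  after event 8 (t=58: SET p = 44): {p=44, r=44}

Answer: {p=44, r=44}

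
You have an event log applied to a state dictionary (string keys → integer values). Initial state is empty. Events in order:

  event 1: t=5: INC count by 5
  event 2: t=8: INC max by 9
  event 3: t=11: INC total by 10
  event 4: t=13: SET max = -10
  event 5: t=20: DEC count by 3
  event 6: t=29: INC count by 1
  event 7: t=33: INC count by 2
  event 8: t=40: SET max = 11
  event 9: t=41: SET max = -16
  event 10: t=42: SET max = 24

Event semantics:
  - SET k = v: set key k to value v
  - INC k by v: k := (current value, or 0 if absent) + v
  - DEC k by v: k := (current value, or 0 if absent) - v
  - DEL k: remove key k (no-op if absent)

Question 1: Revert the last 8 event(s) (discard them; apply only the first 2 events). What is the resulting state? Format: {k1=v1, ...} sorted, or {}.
Answer: {count=5, max=9}

Derivation:
Keep first 2 events (discard last 8):
  after event 1 (t=5: INC count by 5): {count=5}
  after event 2 (t=8: INC max by 9): {count=5, max=9}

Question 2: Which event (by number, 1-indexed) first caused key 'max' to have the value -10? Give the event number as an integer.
Answer: 4

Derivation:
Looking for first event where max becomes -10:
  event 2: max = 9
  event 3: max = 9
  event 4: max 9 -> -10  <-- first match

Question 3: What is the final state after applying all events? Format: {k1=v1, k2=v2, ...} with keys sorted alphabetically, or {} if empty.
  after event 1 (t=5: INC count by 5): {count=5}
  after event 2 (t=8: INC max by 9): {count=5, max=9}
  after event 3 (t=11: INC total by 10): {count=5, max=9, total=10}
  after event 4 (t=13: SET max = -10): {count=5, max=-10, total=10}
  after event 5 (t=20: DEC count by 3): {count=2, max=-10, total=10}
  after event 6 (t=29: INC count by 1): {count=3, max=-10, total=10}
  after event 7 (t=33: INC count by 2): {count=5, max=-10, total=10}
  after event 8 (t=40: SET max = 11): {count=5, max=11, total=10}
  after event 9 (t=41: SET max = -16): {count=5, max=-16, total=10}
  after event 10 (t=42: SET max = 24): {count=5, max=24, total=10}

Answer: {count=5, max=24, total=10}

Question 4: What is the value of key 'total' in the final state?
Answer: 10

Derivation:
Track key 'total' through all 10 events:
  event 1 (t=5: INC count by 5): total unchanged
  event 2 (t=8: INC max by 9): total unchanged
  event 3 (t=11: INC total by 10): total (absent) -> 10
  event 4 (t=13: SET max = -10): total unchanged
  event 5 (t=20: DEC count by 3): total unchanged
  event 6 (t=29: INC count by 1): total unchanged
  event 7 (t=33: INC count by 2): total unchanged
  event 8 (t=40: SET max = 11): total unchanged
  event 9 (t=41: SET max = -16): total unchanged
  event 10 (t=42: SET max = 24): total unchanged
Final: total = 10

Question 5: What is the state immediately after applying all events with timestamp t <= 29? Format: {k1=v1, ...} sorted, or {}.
Answer: {count=3, max=-10, total=10}

Derivation:
Apply events with t <= 29 (6 events):
  after event 1 (t=5: INC count by 5): {count=5}
  after event 2 (t=8: INC max by 9): {count=5, max=9}
  after event 3 (t=11: INC total by 10): {count=5, max=9, total=10}
  after event 4 (t=13: SET max = -10): {count=5, max=-10, total=10}
  after event 5 (t=20: DEC count by 3): {count=2, max=-10, total=10}
  after event 6 (t=29: INC count by 1): {count=3, max=-10, total=10}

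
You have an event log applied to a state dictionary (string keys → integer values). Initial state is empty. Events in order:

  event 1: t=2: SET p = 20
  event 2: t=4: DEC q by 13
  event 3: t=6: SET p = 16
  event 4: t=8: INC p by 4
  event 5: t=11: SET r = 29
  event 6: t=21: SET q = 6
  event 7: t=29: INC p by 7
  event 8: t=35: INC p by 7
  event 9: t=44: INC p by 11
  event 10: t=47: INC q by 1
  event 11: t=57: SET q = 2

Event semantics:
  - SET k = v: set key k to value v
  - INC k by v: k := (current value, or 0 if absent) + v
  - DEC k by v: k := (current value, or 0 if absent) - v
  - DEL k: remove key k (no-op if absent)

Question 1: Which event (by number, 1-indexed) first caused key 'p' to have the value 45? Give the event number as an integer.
Looking for first event where p becomes 45:
  event 1: p = 20
  event 2: p = 20
  event 3: p = 16
  event 4: p = 20
  event 5: p = 20
  event 6: p = 20
  event 7: p = 27
  event 8: p = 34
  event 9: p 34 -> 45  <-- first match

Answer: 9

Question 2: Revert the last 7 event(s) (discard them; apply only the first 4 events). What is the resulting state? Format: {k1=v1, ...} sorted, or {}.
Answer: {p=20, q=-13}

Derivation:
Keep first 4 events (discard last 7):
  after event 1 (t=2: SET p = 20): {p=20}
  after event 2 (t=4: DEC q by 13): {p=20, q=-13}
  after event 3 (t=6: SET p = 16): {p=16, q=-13}
  after event 4 (t=8: INC p by 4): {p=20, q=-13}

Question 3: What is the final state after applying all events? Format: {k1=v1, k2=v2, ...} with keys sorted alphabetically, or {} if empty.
  after event 1 (t=2: SET p = 20): {p=20}
  after event 2 (t=4: DEC q by 13): {p=20, q=-13}
  after event 3 (t=6: SET p = 16): {p=16, q=-13}
  after event 4 (t=8: INC p by 4): {p=20, q=-13}
  after event 5 (t=11: SET r = 29): {p=20, q=-13, r=29}
  after event 6 (t=21: SET q = 6): {p=20, q=6, r=29}
  after event 7 (t=29: INC p by 7): {p=27, q=6, r=29}
  after event 8 (t=35: INC p by 7): {p=34, q=6, r=29}
  after event 9 (t=44: INC p by 11): {p=45, q=6, r=29}
  after event 10 (t=47: INC q by 1): {p=45, q=7, r=29}
  after event 11 (t=57: SET q = 2): {p=45, q=2, r=29}

Answer: {p=45, q=2, r=29}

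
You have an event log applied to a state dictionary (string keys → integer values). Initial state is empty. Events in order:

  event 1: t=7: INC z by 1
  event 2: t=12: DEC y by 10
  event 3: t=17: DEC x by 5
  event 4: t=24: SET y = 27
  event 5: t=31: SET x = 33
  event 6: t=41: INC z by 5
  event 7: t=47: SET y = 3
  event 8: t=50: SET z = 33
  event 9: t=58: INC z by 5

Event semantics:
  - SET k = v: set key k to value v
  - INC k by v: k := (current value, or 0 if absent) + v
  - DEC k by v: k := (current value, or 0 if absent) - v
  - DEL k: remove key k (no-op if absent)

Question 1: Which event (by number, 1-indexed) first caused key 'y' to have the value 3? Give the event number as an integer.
Looking for first event where y becomes 3:
  event 2: y = -10
  event 3: y = -10
  event 4: y = 27
  event 5: y = 27
  event 6: y = 27
  event 7: y 27 -> 3  <-- first match

Answer: 7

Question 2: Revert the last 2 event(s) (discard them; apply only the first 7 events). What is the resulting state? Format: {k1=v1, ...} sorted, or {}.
Keep first 7 events (discard last 2):
  after event 1 (t=7: INC z by 1): {z=1}
  after event 2 (t=12: DEC y by 10): {y=-10, z=1}
  after event 3 (t=17: DEC x by 5): {x=-5, y=-10, z=1}
  after event 4 (t=24: SET y = 27): {x=-5, y=27, z=1}
  after event 5 (t=31: SET x = 33): {x=33, y=27, z=1}
  after event 6 (t=41: INC z by 5): {x=33, y=27, z=6}
  after event 7 (t=47: SET y = 3): {x=33, y=3, z=6}

Answer: {x=33, y=3, z=6}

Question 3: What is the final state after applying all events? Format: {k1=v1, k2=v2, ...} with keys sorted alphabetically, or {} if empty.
Answer: {x=33, y=3, z=38}

Derivation:
  after event 1 (t=7: INC z by 1): {z=1}
  after event 2 (t=12: DEC y by 10): {y=-10, z=1}
  after event 3 (t=17: DEC x by 5): {x=-5, y=-10, z=1}
  after event 4 (t=24: SET y = 27): {x=-5, y=27, z=1}
  after event 5 (t=31: SET x = 33): {x=33, y=27, z=1}
  after event 6 (t=41: INC z by 5): {x=33, y=27, z=6}
  after event 7 (t=47: SET y = 3): {x=33, y=3, z=6}
  after event 8 (t=50: SET z = 33): {x=33, y=3, z=33}
  after event 9 (t=58: INC z by 5): {x=33, y=3, z=38}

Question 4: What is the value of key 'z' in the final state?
Answer: 38

Derivation:
Track key 'z' through all 9 events:
  event 1 (t=7: INC z by 1): z (absent) -> 1
  event 2 (t=12: DEC y by 10): z unchanged
  event 3 (t=17: DEC x by 5): z unchanged
  event 4 (t=24: SET y = 27): z unchanged
  event 5 (t=31: SET x = 33): z unchanged
  event 6 (t=41: INC z by 5): z 1 -> 6
  event 7 (t=47: SET y = 3): z unchanged
  event 8 (t=50: SET z = 33): z 6 -> 33
  event 9 (t=58: INC z by 5): z 33 -> 38
Final: z = 38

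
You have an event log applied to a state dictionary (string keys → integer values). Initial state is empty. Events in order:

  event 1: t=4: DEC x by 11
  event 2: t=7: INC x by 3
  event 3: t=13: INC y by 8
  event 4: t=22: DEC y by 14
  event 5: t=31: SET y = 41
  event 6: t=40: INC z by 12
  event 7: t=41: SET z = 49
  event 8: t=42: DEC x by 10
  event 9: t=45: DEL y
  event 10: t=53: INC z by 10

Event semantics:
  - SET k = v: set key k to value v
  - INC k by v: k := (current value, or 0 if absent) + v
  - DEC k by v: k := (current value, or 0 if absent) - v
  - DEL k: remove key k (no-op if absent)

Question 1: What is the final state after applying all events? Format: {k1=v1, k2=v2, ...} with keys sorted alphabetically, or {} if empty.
Answer: {x=-18, z=59}

Derivation:
  after event 1 (t=4: DEC x by 11): {x=-11}
  after event 2 (t=7: INC x by 3): {x=-8}
  after event 3 (t=13: INC y by 8): {x=-8, y=8}
  after event 4 (t=22: DEC y by 14): {x=-8, y=-6}
  after event 5 (t=31: SET y = 41): {x=-8, y=41}
  after event 6 (t=40: INC z by 12): {x=-8, y=41, z=12}
  after event 7 (t=41: SET z = 49): {x=-8, y=41, z=49}
  after event 8 (t=42: DEC x by 10): {x=-18, y=41, z=49}
  after event 9 (t=45: DEL y): {x=-18, z=49}
  after event 10 (t=53: INC z by 10): {x=-18, z=59}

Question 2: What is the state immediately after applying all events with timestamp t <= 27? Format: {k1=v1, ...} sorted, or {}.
Answer: {x=-8, y=-6}

Derivation:
Apply events with t <= 27 (4 events):
  after event 1 (t=4: DEC x by 11): {x=-11}
  after event 2 (t=7: INC x by 3): {x=-8}
  after event 3 (t=13: INC y by 8): {x=-8, y=8}
  after event 4 (t=22: DEC y by 14): {x=-8, y=-6}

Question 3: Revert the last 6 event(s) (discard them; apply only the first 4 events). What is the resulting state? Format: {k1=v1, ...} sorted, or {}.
Answer: {x=-8, y=-6}

Derivation:
Keep first 4 events (discard last 6):
  after event 1 (t=4: DEC x by 11): {x=-11}
  after event 2 (t=7: INC x by 3): {x=-8}
  after event 3 (t=13: INC y by 8): {x=-8, y=8}
  after event 4 (t=22: DEC y by 14): {x=-8, y=-6}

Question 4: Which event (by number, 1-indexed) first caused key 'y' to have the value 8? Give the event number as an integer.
Looking for first event where y becomes 8:
  event 3: y (absent) -> 8  <-- first match

Answer: 3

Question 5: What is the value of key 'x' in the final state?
Answer: -18

Derivation:
Track key 'x' through all 10 events:
  event 1 (t=4: DEC x by 11): x (absent) -> -11
  event 2 (t=7: INC x by 3): x -11 -> -8
  event 3 (t=13: INC y by 8): x unchanged
  event 4 (t=22: DEC y by 14): x unchanged
  event 5 (t=31: SET y = 41): x unchanged
  event 6 (t=40: INC z by 12): x unchanged
  event 7 (t=41: SET z = 49): x unchanged
  event 8 (t=42: DEC x by 10): x -8 -> -18
  event 9 (t=45: DEL y): x unchanged
  event 10 (t=53: INC z by 10): x unchanged
Final: x = -18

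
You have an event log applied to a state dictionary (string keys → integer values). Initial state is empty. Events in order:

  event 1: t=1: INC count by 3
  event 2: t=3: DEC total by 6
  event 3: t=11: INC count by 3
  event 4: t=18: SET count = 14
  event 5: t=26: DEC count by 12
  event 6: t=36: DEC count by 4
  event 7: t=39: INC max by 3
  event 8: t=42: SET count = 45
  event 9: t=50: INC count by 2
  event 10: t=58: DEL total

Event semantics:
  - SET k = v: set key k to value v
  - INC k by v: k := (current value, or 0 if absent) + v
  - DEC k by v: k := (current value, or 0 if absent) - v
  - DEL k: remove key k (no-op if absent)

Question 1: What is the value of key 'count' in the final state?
Answer: 47

Derivation:
Track key 'count' through all 10 events:
  event 1 (t=1: INC count by 3): count (absent) -> 3
  event 2 (t=3: DEC total by 6): count unchanged
  event 3 (t=11: INC count by 3): count 3 -> 6
  event 4 (t=18: SET count = 14): count 6 -> 14
  event 5 (t=26: DEC count by 12): count 14 -> 2
  event 6 (t=36: DEC count by 4): count 2 -> -2
  event 7 (t=39: INC max by 3): count unchanged
  event 8 (t=42: SET count = 45): count -2 -> 45
  event 9 (t=50: INC count by 2): count 45 -> 47
  event 10 (t=58: DEL total): count unchanged
Final: count = 47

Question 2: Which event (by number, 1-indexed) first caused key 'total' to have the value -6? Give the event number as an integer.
Looking for first event where total becomes -6:
  event 2: total (absent) -> -6  <-- first match

Answer: 2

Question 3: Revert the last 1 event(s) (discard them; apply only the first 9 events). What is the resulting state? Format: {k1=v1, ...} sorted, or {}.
Keep first 9 events (discard last 1):
  after event 1 (t=1: INC count by 3): {count=3}
  after event 2 (t=3: DEC total by 6): {count=3, total=-6}
  after event 3 (t=11: INC count by 3): {count=6, total=-6}
  after event 4 (t=18: SET count = 14): {count=14, total=-6}
  after event 5 (t=26: DEC count by 12): {count=2, total=-6}
  after event 6 (t=36: DEC count by 4): {count=-2, total=-6}
  after event 7 (t=39: INC max by 3): {count=-2, max=3, total=-6}
  after event 8 (t=42: SET count = 45): {count=45, max=3, total=-6}
  after event 9 (t=50: INC count by 2): {count=47, max=3, total=-6}

Answer: {count=47, max=3, total=-6}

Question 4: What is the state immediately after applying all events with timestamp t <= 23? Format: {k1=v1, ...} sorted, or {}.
Answer: {count=14, total=-6}

Derivation:
Apply events with t <= 23 (4 events):
  after event 1 (t=1: INC count by 3): {count=3}
  after event 2 (t=3: DEC total by 6): {count=3, total=-6}
  after event 3 (t=11: INC count by 3): {count=6, total=-6}
  after event 4 (t=18: SET count = 14): {count=14, total=-6}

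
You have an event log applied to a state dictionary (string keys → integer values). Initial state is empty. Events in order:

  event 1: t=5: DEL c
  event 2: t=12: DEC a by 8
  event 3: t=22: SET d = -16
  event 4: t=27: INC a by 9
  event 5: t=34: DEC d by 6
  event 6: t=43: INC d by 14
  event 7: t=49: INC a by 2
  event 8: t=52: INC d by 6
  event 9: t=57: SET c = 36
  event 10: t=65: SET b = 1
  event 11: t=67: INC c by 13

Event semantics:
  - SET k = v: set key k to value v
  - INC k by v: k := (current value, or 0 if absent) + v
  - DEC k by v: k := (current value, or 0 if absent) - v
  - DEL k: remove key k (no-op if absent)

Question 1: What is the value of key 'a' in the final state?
Track key 'a' through all 11 events:
  event 1 (t=5: DEL c): a unchanged
  event 2 (t=12: DEC a by 8): a (absent) -> -8
  event 3 (t=22: SET d = -16): a unchanged
  event 4 (t=27: INC a by 9): a -8 -> 1
  event 5 (t=34: DEC d by 6): a unchanged
  event 6 (t=43: INC d by 14): a unchanged
  event 7 (t=49: INC a by 2): a 1 -> 3
  event 8 (t=52: INC d by 6): a unchanged
  event 9 (t=57: SET c = 36): a unchanged
  event 10 (t=65: SET b = 1): a unchanged
  event 11 (t=67: INC c by 13): a unchanged
Final: a = 3

Answer: 3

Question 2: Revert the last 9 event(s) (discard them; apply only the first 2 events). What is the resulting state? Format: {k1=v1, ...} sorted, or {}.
Keep first 2 events (discard last 9):
  after event 1 (t=5: DEL c): {}
  after event 2 (t=12: DEC a by 8): {a=-8}

Answer: {a=-8}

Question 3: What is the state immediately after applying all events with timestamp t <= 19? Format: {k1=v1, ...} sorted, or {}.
Answer: {a=-8}

Derivation:
Apply events with t <= 19 (2 events):
  after event 1 (t=5: DEL c): {}
  after event 2 (t=12: DEC a by 8): {a=-8}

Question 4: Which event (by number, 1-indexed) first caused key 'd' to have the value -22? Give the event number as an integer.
Answer: 5

Derivation:
Looking for first event where d becomes -22:
  event 3: d = -16
  event 4: d = -16
  event 5: d -16 -> -22  <-- first match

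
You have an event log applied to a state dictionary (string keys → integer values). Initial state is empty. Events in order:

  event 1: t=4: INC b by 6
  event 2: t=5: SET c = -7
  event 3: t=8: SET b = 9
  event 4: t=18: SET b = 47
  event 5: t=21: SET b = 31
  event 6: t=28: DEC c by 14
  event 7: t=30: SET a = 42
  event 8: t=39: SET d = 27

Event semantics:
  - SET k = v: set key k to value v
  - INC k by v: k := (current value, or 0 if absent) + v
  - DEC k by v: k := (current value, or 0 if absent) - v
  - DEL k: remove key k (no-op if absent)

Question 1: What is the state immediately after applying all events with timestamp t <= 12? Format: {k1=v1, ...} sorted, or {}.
Apply events with t <= 12 (3 events):
  after event 1 (t=4: INC b by 6): {b=6}
  after event 2 (t=5: SET c = -7): {b=6, c=-7}
  after event 3 (t=8: SET b = 9): {b=9, c=-7}

Answer: {b=9, c=-7}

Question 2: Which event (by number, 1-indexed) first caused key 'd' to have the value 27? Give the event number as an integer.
Looking for first event where d becomes 27:
  event 8: d (absent) -> 27  <-- first match

Answer: 8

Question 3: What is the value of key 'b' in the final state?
Answer: 31

Derivation:
Track key 'b' through all 8 events:
  event 1 (t=4: INC b by 6): b (absent) -> 6
  event 2 (t=5: SET c = -7): b unchanged
  event 3 (t=8: SET b = 9): b 6 -> 9
  event 4 (t=18: SET b = 47): b 9 -> 47
  event 5 (t=21: SET b = 31): b 47 -> 31
  event 6 (t=28: DEC c by 14): b unchanged
  event 7 (t=30: SET a = 42): b unchanged
  event 8 (t=39: SET d = 27): b unchanged
Final: b = 31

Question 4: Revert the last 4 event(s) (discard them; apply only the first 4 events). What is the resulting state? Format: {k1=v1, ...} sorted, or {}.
Keep first 4 events (discard last 4):
  after event 1 (t=4: INC b by 6): {b=6}
  after event 2 (t=5: SET c = -7): {b=6, c=-7}
  after event 3 (t=8: SET b = 9): {b=9, c=-7}
  after event 4 (t=18: SET b = 47): {b=47, c=-7}

Answer: {b=47, c=-7}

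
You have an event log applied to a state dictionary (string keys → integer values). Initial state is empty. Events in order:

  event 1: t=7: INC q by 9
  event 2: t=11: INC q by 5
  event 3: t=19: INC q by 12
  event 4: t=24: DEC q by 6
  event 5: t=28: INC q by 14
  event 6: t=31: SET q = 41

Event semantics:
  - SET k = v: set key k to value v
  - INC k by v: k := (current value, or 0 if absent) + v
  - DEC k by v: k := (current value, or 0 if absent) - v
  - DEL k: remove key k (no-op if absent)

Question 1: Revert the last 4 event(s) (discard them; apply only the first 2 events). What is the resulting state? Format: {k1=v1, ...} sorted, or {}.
Keep first 2 events (discard last 4):
  after event 1 (t=7: INC q by 9): {q=9}
  after event 2 (t=11: INC q by 5): {q=14}

Answer: {q=14}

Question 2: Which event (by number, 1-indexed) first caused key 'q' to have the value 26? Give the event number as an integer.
Answer: 3

Derivation:
Looking for first event where q becomes 26:
  event 1: q = 9
  event 2: q = 14
  event 3: q 14 -> 26  <-- first match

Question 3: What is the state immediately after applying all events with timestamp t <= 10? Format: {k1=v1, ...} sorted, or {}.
Answer: {q=9}

Derivation:
Apply events with t <= 10 (1 events):
  after event 1 (t=7: INC q by 9): {q=9}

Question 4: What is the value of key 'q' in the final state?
Answer: 41

Derivation:
Track key 'q' through all 6 events:
  event 1 (t=7: INC q by 9): q (absent) -> 9
  event 2 (t=11: INC q by 5): q 9 -> 14
  event 3 (t=19: INC q by 12): q 14 -> 26
  event 4 (t=24: DEC q by 6): q 26 -> 20
  event 5 (t=28: INC q by 14): q 20 -> 34
  event 6 (t=31: SET q = 41): q 34 -> 41
Final: q = 41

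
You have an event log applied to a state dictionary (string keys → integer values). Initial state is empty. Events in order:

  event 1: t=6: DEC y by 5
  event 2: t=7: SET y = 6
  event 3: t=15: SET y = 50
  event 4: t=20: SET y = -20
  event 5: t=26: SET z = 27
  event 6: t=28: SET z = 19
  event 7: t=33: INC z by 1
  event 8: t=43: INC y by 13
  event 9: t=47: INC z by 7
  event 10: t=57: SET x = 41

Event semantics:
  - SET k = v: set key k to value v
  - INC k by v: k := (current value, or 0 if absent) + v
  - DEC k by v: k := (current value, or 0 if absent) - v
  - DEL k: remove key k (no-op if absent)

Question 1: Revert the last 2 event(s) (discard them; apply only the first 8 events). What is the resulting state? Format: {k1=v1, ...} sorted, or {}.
Answer: {y=-7, z=20}

Derivation:
Keep first 8 events (discard last 2):
  after event 1 (t=6: DEC y by 5): {y=-5}
  after event 2 (t=7: SET y = 6): {y=6}
  after event 3 (t=15: SET y = 50): {y=50}
  after event 4 (t=20: SET y = -20): {y=-20}
  after event 5 (t=26: SET z = 27): {y=-20, z=27}
  after event 6 (t=28: SET z = 19): {y=-20, z=19}
  after event 7 (t=33: INC z by 1): {y=-20, z=20}
  after event 8 (t=43: INC y by 13): {y=-7, z=20}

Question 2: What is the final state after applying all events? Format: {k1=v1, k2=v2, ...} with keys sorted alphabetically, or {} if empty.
  after event 1 (t=6: DEC y by 5): {y=-5}
  after event 2 (t=7: SET y = 6): {y=6}
  after event 3 (t=15: SET y = 50): {y=50}
  after event 4 (t=20: SET y = -20): {y=-20}
  after event 5 (t=26: SET z = 27): {y=-20, z=27}
  after event 6 (t=28: SET z = 19): {y=-20, z=19}
  after event 7 (t=33: INC z by 1): {y=-20, z=20}
  after event 8 (t=43: INC y by 13): {y=-7, z=20}
  after event 9 (t=47: INC z by 7): {y=-7, z=27}
  after event 10 (t=57: SET x = 41): {x=41, y=-7, z=27}

Answer: {x=41, y=-7, z=27}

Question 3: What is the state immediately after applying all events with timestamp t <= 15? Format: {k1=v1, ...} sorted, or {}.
Apply events with t <= 15 (3 events):
  after event 1 (t=6: DEC y by 5): {y=-5}
  after event 2 (t=7: SET y = 6): {y=6}
  after event 3 (t=15: SET y = 50): {y=50}

Answer: {y=50}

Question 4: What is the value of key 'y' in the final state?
Track key 'y' through all 10 events:
  event 1 (t=6: DEC y by 5): y (absent) -> -5
  event 2 (t=7: SET y = 6): y -5 -> 6
  event 3 (t=15: SET y = 50): y 6 -> 50
  event 4 (t=20: SET y = -20): y 50 -> -20
  event 5 (t=26: SET z = 27): y unchanged
  event 6 (t=28: SET z = 19): y unchanged
  event 7 (t=33: INC z by 1): y unchanged
  event 8 (t=43: INC y by 13): y -20 -> -7
  event 9 (t=47: INC z by 7): y unchanged
  event 10 (t=57: SET x = 41): y unchanged
Final: y = -7

Answer: -7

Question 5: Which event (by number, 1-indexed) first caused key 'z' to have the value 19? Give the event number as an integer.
Answer: 6

Derivation:
Looking for first event where z becomes 19:
  event 5: z = 27
  event 6: z 27 -> 19  <-- first match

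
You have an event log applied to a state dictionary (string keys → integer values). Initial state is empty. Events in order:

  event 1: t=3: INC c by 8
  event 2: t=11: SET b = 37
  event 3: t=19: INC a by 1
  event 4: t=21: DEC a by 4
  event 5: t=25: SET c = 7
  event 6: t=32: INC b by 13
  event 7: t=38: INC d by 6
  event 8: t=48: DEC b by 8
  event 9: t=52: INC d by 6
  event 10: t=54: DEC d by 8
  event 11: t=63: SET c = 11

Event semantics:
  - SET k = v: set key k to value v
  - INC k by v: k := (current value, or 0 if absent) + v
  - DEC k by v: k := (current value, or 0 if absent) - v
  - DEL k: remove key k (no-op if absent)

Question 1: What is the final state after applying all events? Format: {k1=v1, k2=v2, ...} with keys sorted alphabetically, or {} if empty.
  after event 1 (t=3: INC c by 8): {c=8}
  after event 2 (t=11: SET b = 37): {b=37, c=8}
  after event 3 (t=19: INC a by 1): {a=1, b=37, c=8}
  after event 4 (t=21: DEC a by 4): {a=-3, b=37, c=8}
  after event 5 (t=25: SET c = 7): {a=-3, b=37, c=7}
  after event 6 (t=32: INC b by 13): {a=-3, b=50, c=7}
  after event 7 (t=38: INC d by 6): {a=-3, b=50, c=7, d=6}
  after event 8 (t=48: DEC b by 8): {a=-3, b=42, c=7, d=6}
  after event 9 (t=52: INC d by 6): {a=-3, b=42, c=7, d=12}
  after event 10 (t=54: DEC d by 8): {a=-3, b=42, c=7, d=4}
  after event 11 (t=63: SET c = 11): {a=-3, b=42, c=11, d=4}

Answer: {a=-3, b=42, c=11, d=4}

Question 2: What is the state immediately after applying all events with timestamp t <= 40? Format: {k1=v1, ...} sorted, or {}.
Answer: {a=-3, b=50, c=7, d=6}

Derivation:
Apply events with t <= 40 (7 events):
  after event 1 (t=3: INC c by 8): {c=8}
  after event 2 (t=11: SET b = 37): {b=37, c=8}
  after event 3 (t=19: INC a by 1): {a=1, b=37, c=8}
  after event 4 (t=21: DEC a by 4): {a=-3, b=37, c=8}
  after event 5 (t=25: SET c = 7): {a=-3, b=37, c=7}
  after event 6 (t=32: INC b by 13): {a=-3, b=50, c=7}
  after event 7 (t=38: INC d by 6): {a=-3, b=50, c=7, d=6}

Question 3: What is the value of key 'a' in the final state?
Answer: -3

Derivation:
Track key 'a' through all 11 events:
  event 1 (t=3: INC c by 8): a unchanged
  event 2 (t=11: SET b = 37): a unchanged
  event 3 (t=19: INC a by 1): a (absent) -> 1
  event 4 (t=21: DEC a by 4): a 1 -> -3
  event 5 (t=25: SET c = 7): a unchanged
  event 6 (t=32: INC b by 13): a unchanged
  event 7 (t=38: INC d by 6): a unchanged
  event 8 (t=48: DEC b by 8): a unchanged
  event 9 (t=52: INC d by 6): a unchanged
  event 10 (t=54: DEC d by 8): a unchanged
  event 11 (t=63: SET c = 11): a unchanged
Final: a = -3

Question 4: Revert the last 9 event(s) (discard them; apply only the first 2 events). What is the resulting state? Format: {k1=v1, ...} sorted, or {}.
Keep first 2 events (discard last 9):
  after event 1 (t=3: INC c by 8): {c=8}
  after event 2 (t=11: SET b = 37): {b=37, c=8}

Answer: {b=37, c=8}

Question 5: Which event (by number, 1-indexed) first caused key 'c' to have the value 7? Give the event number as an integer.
Answer: 5

Derivation:
Looking for first event where c becomes 7:
  event 1: c = 8
  event 2: c = 8
  event 3: c = 8
  event 4: c = 8
  event 5: c 8 -> 7  <-- first match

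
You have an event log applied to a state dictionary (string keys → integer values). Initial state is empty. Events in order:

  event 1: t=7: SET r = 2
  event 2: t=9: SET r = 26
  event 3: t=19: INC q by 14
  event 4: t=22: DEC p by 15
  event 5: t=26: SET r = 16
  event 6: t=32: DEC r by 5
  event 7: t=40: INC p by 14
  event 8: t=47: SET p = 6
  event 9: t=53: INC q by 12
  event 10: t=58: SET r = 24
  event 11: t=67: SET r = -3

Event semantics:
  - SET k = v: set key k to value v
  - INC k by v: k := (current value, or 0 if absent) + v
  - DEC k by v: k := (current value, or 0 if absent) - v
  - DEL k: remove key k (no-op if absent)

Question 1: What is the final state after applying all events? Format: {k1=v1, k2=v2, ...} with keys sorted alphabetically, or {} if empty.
  after event 1 (t=7: SET r = 2): {r=2}
  after event 2 (t=9: SET r = 26): {r=26}
  after event 3 (t=19: INC q by 14): {q=14, r=26}
  after event 4 (t=22: DEC p by 15): {p=-15, q=14, r=26}
  after event 5 (t=26: SET r = 16): {p=-15, q=14, r=16}
  after event 6 (t=32: DEC r by 5): {p=-15, q=14, r=11}
  after event 7 (t=40: INC p by 14): {p=-1, q=14, r=11}
  after event 8 (t=47: SET p = 6): {p=6, q=14, r=11}
  after event 9 (t=53: INC q by 12): {p=6, q=26, r=11}
  after event 10 (t=58: SET r = 24): {p=6, q=26, r=24}
  after event 11 (t=67: SET r = -3): {p=6, q=26, r=-3}

Answer: {p=6, q=26, r=-3}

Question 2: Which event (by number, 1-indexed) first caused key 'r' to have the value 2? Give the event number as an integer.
Looking for first event where r becomes 2:
  event 1: r (absent) -> 2  <-- first match

Answer: 1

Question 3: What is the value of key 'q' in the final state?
Track key 'q' through all 11 events:
  event 1 (t=7: SET r = 2): q unchanged
  event 2 (t=9: SET r = 26): q unchanged
  event 3 (t=19: INC q by 14): q (absent) -> 14
  event 4 (t=22: DEC p by 15): q unchanged
  event 5 (t=26: SET r = 16): q unchanged
  event 6 (t=32: DEC r by 5): q unchanged
  event 7 (t=40: INC p by 14): q unchanged
  event 8 (t=47: SET p = 6): q unchanged
  event 9 (t=53: INC q by 12): q 14 -> 26
  event 10 (t=58: SET r = 24): q unchanged
  event 11 (t=67: SET r = -3): q unchanged
Final: q = 26

Answer: 26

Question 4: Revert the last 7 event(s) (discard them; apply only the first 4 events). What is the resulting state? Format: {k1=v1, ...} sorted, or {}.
Keep first 4 events (discard last 7):
  after event 1 (t=7: SET r = 2): {r=2}
  after event 2 (t=9: SET r = 26): {r=26}
  after event 3 (t=19: INC q by 14): {q=14, r=26}
  after event 4 (t=22: DEC p by 15): {p=-15, q=14, r=26}

Answer: {p=-15, q=14, r=26}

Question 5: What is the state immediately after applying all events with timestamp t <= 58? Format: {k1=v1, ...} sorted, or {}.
Apply events with t <= 58 (10 events):
  after event 1 (t=7: SET r = 2): {r=2}
  after event 2 (t=9: SET r = 26): {r=26}
  after event 3 (t=19: INC q by 14): {q=14, r=26}
  after event 4 (t=22: DEC p by 15): {p=-15, q=14, r=26}
  after event 5 (t=26: SET r = 16): {p=-15, q=14, r=16}
  after event 6 (t=32: DEC r by 5): {p=-15, q=14, r=11}
  after event 7 (t=40: INC p by 14): {p=-1, q=14, r=11}
  after event 8 (t=47: SET p = 6): {p=6, q=14, r=11}
  after event 9 (t=53: INC q by 12): {p=6, q=26, r=11}
  after event 10 (t=58: SET r = 24): {p=6, q=26, r=24}

Answer: {p=6, q=26, r=24}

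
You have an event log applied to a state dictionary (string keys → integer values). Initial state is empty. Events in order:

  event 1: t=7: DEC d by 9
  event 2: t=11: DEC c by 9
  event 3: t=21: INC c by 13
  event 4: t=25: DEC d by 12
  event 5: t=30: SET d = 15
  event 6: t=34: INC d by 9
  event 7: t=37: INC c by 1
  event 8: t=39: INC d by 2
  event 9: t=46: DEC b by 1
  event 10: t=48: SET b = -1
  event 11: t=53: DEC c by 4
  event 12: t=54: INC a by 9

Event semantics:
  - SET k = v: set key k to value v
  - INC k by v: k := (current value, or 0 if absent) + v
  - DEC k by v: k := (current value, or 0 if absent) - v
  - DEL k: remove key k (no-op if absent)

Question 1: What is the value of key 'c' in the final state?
Track key 'c' through all 12 events:
  event 1 (t=7: DEC d by 9): c unchanged
  event 2 (t=11: DEC c by 9): c (absent) -> -9
  event 3 (t=21: INC c by 13): c -9 -> 4
  event 4 (t=25: DEC d by 12): c unchanged
  event 5 (t=30: SET d = 15): c unchanged
  event 6 (t=34: INC d by 9): c unchanged
  event 7 (t=37: INC c by 1): c 4 -> 5
  event 8 (t=39: INC d by 2): c unchanged
  event 9 (t=46: DEC b by 1): c unchanged
  event 10 (t=48: SET b = -1): c unchanged
  event 11 (t=53: DEC c by 4): c 5 -> 1
  event 12 (t=54: INC a by 9): c unchanged
Final: c = 1

Answer: 1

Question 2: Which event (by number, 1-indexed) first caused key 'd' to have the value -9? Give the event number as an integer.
Looking for first event where d becomes -9:
  event 1: d (absent) -> -9  <-- first match

Answer: 1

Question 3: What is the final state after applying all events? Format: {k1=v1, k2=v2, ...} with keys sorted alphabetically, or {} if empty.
Answer: {a=9, b=-1, c=1, d=26}

Derivation:
  after event 1 (t=7: DEC d by 9): {d=-9}
  after event 2 (t=11: DEC c by 9): {c=-9, d=-9}
  after event 3 (t=21: INC c by 13): {c=4, d=-9}
  after event 4 (t=25: DEC d by 12): {c=4, d=-21}
  after event 5 (t=30: SET d = 15): {c=4, d=15}
  after event 6 (t=34: INC d by 9): {c=4, d=24}
  after event 7 (t=37: INC c by 1): {c=5, d=24}
  after event 8 (t=39: INC d by 2): {c=5, d=26}
  after event 9 (t=46: DEC b by 1): {b=-1, c=5, d=26}
  after event 10 (t=48: SET b = -1): {b=-1, c=5, d=26}
  after event 11 (t=53: DEC c by 4): {b=-1, c=1, d=26}
  after event 12 (t=54: INC a by 9): {a=9, b=-1, c=1, d=26}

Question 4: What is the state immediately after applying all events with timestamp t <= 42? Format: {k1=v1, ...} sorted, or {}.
Apply events with t <= 42 (8 events):
  after event 1 (t=7: DEC d by 9): {d=-9}
  after event 2 (t=11: DEC c by 9): {c=-9, d=-9}
  after event 3 (t=21: INC c by 13): {c=4, d=-9}
  after event 4 (t=25: DEC d by 12): {c=4, d=-21}
  after event 5 (t=30: SET d = 15): {c=4, d=15}
  after event 6 (t=34: INC d by 9): {c=4, d=24}
  after event 7 (t=37: INC c by 1): {c=5, d=24}
  after event 8 (t=39: INC d by 2): {c=5, d=26}

Answer: {c=5, d=26}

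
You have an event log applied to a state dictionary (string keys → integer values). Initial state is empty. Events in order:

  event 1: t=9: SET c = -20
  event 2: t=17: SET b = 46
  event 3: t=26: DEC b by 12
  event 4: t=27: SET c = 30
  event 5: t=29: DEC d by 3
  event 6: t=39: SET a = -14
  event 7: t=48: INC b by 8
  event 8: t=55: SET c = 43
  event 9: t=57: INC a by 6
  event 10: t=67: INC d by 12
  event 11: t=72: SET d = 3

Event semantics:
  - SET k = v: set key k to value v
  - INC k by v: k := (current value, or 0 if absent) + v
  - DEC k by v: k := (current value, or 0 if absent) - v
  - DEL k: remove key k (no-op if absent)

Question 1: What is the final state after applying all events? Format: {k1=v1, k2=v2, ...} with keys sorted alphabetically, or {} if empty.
Answer: {a=-8, b=42, c=43, d=3}

Derivation:
  after event 1 (t=9: SET c = -20): {c=-20}
  after event 2 (t=17: SET b = 46): {b=46, c=-20}
  after event 3 (t=26: DEC b by 12): {b=34, c=-20}
  after event 4 (t=27: SET c = 30): {b=34, c=30}
  after event 5 (t=29: DEC d by 3): {b=34, c=30, d=-3}
  after event 6 (t=39: SET a = -14): {a=-14, b=34, c=30, d=-3}
  after event 7 (t=48: INC b by 8): {a=-14, b=42, c=30, d=-3}
  after event 8 (t=55: SET c = 43): {a=-14, b=42, c=43, d=-3}
  after event 9 (t=57: INC a by 6): {a=-8, b=42, c=43, d=-3}
  after event 10 (t=67: INC d by 12): {a=-8, b=42, c=43, d=9}
  after event 11 (t=72: SET d = 3): {a=-8, b=42, c=43, d=3}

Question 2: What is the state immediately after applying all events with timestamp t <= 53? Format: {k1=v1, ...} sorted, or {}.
Apply events with t <= 53 (7 events):
  after event 1 (t=9: SET c = -20): {c=-20}
  after event 2 (t=17: SET b = 46): {b=46, c=-20}
  after event 3 (t=26: DEC b by 12): {b=34, c=-20}
  after event 4 (t=27: SET c = 30): {b=34, c=30}
  after event 5 (t=29: DEC d by 3): {b=34, c=30, d=-3}
  after event 6 (t=39: SET a = -14): {a=-14, b=34, c=30, d=-3}
  after event 7 (t=48: INC b by 8): {a=-14, b=42, c=30, d=-3}

Answer: {a=-14, b=42, c=30, d=-3}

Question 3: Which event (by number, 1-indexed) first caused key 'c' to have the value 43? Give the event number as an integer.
Answer: 8

Derivation:
Looking for first event where c becomes 43:
  event 1: c = -20
  event 2: c = -20
  event 3: c = -20
  event 4: c = 30
  event 5: c = 30
  event 6: c = 30
  event 7: c = 30
  event 8: c 30 -> 43  <-- first match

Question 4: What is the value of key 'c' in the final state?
Answer: 43

Derivation:
Track key 'c' through all 11 events:
  event 1 (t=9: SET c = -20): c (absent) -> -20
  event 2 (t=17: SET b = 46): c unchanged
  event 3 (t=26: DEC b by 12): c unchanged
  event 4 (t=27: SET c = 30): c -20 -> 30
  event 5 (t=29: DEC d by 3): c unchanged
  event 6 (t=39: SET a = -14): c unchanged
  event 7 (t=48: INC b by 8): c unchanged
  event 8 (t=55: SET c = 43): c 30 -> 43
  event 9 (t=57: INC a by 6): c unchanged
  event 10 (t=67: INC d by 12): c unchanged
  event 11 (t=72: SET d = 3): c unchanged
Final: c = 43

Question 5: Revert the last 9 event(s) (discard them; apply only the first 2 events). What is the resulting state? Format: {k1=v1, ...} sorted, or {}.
Keep first 2 events (discard last 9):
  after event 1 (t=9: SET c = -20): {c=-20}
  after event 2 (t=17: SET b = 46): {b=46, c=-20}

Answer: {b=46, c=-20}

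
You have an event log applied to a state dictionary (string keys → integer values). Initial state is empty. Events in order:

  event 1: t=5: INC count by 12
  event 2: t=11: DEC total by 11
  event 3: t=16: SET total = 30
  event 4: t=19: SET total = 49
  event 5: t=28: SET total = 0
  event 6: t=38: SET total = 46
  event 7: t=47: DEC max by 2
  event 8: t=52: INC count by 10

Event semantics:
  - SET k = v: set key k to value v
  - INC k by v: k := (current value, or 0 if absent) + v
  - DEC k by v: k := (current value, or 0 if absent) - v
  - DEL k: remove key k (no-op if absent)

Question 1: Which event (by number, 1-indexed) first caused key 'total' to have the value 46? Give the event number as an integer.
Looking for first event where total becomes 46:
  event 2: total = -11
  event 3: total = 30
  event 4: total = 49
  event 5: total = 0
  event 6: total 0 -> 46  <-- first match

Answer: 6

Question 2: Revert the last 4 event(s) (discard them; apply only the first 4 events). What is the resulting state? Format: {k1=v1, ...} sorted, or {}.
Keep first 4 events (discard last 4):
  after event 1 (t=5: INC count by 12): {count=12}
  after event 2 (t=11: DEC total by 11): {count=12, total=-11}
  after event 3 (t=16: SET total = 30): {count=12, total=30}
  after event 4 (t=19: SET total = 49): {count=12, total=49}

Answer: {count=12, total=49}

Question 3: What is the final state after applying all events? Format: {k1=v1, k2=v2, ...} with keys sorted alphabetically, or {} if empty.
  after event 1 (t=5: INC count by 12): {count=12}
  after event 2 (t=11: DEC total by 11): {count=12, total=-11}
  after event 3 (t=16: SET total = 30): {count=12, total=30}
  after event 4 (t=19: SET total = 49): {count=12, total=49}
  after event 5 (t=28: SET total = 0): {count=12, total=0}
  after event 6 (t=38: SET total = 46): {count=12, total=46}
  after event 7 (t=47: DEC max by 2): {count=12, max=-2, total=46}
  after event 8 (t=52: INC count by 10): {count=22, max=-2, total=46}

Answer: {count=22, max=-2, total=46}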